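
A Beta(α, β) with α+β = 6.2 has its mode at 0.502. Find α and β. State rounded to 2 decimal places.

α = 3.11, β = 3.09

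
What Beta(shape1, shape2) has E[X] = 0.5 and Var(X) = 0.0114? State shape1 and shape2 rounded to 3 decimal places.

shape1 = 10.465, shape2 = 10.465

By moment matching, shape1+shape2 = μ(1−μ)/σ² − 1 = (0.5·0.5)/0.0114 − 1 = 21.9298 − 1 = 20.9298.
Since shape1/(shape1+shape2) = μ, shape1 = 0.5·20.9298 = 10.465 and shape2 = 0.5·20.9298 = 10.465.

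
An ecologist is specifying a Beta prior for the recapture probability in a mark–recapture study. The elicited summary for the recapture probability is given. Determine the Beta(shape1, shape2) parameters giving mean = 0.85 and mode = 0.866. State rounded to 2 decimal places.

Let s = shape1+shape2. Mean gives shape1 = μs = 0.85s; mode gives (shape1−1)/(s−2) = 0.866.
Substituting: 0.85s − 1 = 0.866(s−2) = 0.866s − 1.732, so -0.016s = -0.732 and s = 45.7500.
Then shape1 = 0.85×45.7500 = 38.89 and shape2 = s−shape1 = 6.86.

shape1 = 38.89, shape2 = 6.86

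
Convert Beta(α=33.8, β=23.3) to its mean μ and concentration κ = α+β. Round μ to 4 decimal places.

μ = 0.5919, κ = 57.1

κ = α+β = 33.8+23.3 = 57.1; μ = α/κ = 33.8/57.1 = 0.5919.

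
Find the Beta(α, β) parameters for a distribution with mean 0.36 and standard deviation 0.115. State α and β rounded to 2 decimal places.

α = 5.91, β = 10.51

First σ² = 0.013225. Setting α = μn, β = (1−μ)n with n = α+β,
μ(1−μ)/(n+1) = 0.013225 ⇒ n+1 = 0.2304/0.013225 = 17.4216 ⇒ n = 16.4216.
Hence α = 0.36×16.4216 = 5.91, β = 0.64×16.4216 = 10.51.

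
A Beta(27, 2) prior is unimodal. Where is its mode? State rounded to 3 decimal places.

With α,β > 1, mode = (α−1)/(α+β−2) = 26/27 = 0.963.

0.963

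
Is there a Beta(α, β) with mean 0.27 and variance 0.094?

Yes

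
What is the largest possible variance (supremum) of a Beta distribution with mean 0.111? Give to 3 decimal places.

0.099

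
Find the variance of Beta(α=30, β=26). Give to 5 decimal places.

Var = αβ/[(α+β)²(α+β+1)] = (30×26)/(56²×57) = 780/178752 = 0.00436.

0.00436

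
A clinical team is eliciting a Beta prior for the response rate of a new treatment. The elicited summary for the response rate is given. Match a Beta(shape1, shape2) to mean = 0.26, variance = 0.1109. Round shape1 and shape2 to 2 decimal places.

By moment matching, shape1+shape2 = μ(1−μ)/σ² − 1 = (0.26·0.74)/0.1109 − 1 = 1.7349 − 1 = 0.7349.
Since shape1/(shape1+shape2) = μ, shape1 = 0.26·0.7349 = 0.19 and shape2 = 0.74·0.7349 = 0.54.

shape1 = 0.19, shape2 = 0.54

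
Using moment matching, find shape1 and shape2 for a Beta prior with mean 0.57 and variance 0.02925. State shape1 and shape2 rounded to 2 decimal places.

Let s = shape1+shape2. The Beta variance is μ(1−μ)/(s+1).
So s+1 = μ(1−μ)/σ² = (0.57×0.43)/0.02925 = 0.2451/0.02925 = 8.3795, giving s = 7.3795.
Then shape1 = μs = 0.57×7.3795 = 4.21 and shape2 = (1−μ)s = 0.43×7.3795 = 3.17.

shape1 = 4.21, shape2 = 3.17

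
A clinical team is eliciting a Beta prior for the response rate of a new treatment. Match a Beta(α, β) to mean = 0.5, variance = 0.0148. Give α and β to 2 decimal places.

Let s = α+β. The Beta variance is μ(1−μ)/(s+1).
So s+1 = μ(1−μ)/σ² = (0.5×0.5)/0.0148 = 0.25/0.0148 = 16.8919, giving s = 15.8919.
Then α = μs = 0.5×15.8919 = 7.95 and β = (1−μ)s = 0.5×15.8919 = 7.95.

α = 7.95, β = 7.95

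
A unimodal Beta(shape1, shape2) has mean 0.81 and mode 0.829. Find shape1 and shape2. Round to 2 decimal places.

shape1 = 28.05, shape2 = 6.58

Let s = shape1+shape2. Mean gives shape1 = μs = 0.81s; mode gives (shape1−1)/(s−2) = 0.829.
Substituting: 0.81s − 1 = 0.829(s−2) = 0.829s − 1.658, so -0.019s = -0.658 and s = 34.6316.
Then shape1 = 0.81×34.6316 = 28.05 and shape2 = s−shape1 = 6.58.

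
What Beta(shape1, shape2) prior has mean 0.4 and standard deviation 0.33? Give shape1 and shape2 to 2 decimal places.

First σ² = 0.1089. Setting shape1 = μn, shape2 = (1−μ)n with n = shape1+shape2,
μ(1−μ)/(n+1) = 0.1089 ⇒ n+1 = 0.24/0.1089 = 2.2039 ⇒ n = 1.2039.
Hence shape1 = 0.4×1.2039 = 0.48, shape2 = 0.6×1.2039 = 0.72.

shape1 = 0.48, shape2 = 0.72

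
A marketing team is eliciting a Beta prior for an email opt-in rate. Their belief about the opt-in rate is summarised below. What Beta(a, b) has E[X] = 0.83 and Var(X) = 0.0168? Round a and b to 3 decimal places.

a = 6.141, b = 1.258

Let s = a+b. The Beta variance is μ(1−μ)/(s+1).
So s+1 = μ(1−μ)/σ² = (0.83×0.17)/0.0168 = 0.1411/0.0168 = 8.3988, giving s = 7.3988.
Then a = μs = 0.83×7.3988 = 6.141 and b = (1−μ)s = 0.17×7.3988 = 1.258.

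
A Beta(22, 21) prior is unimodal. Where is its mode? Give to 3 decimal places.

The density x^(α−1)(1−x)^(β−1) is maximised at (α−1)/(α+β−2) = 21/41 = 0.512.

0.512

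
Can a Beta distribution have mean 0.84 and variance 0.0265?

Yes

A Beta with mean μ has variance μ(1−μ)/(α+β+1) < μ(1−μ).
Here μ(1−μ) = 0.84×0.16 = 0.1344, and 0.0265 < 0.1344.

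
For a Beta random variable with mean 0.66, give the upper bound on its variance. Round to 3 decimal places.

0.224

For fixed mean μ the Beta variance is μ(1−μ)/(α+β+1), increasing as α+β decreases.
Its least upper bound (not attained) is μ(1−μ) = 0.66·0.34 = 0.224.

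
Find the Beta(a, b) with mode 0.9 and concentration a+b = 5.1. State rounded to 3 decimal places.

Mode = (a−1)/(κ−2) with κ = a+b, so a−1 = 0.9·3.1 = 2.790.
a = 3.790; b = κ − a = 1.310.

a = 3.790, b = 1.310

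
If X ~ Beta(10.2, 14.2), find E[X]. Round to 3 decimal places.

E[X] = α/(α+β) = 10.2/24.4 = 0.418.

0.418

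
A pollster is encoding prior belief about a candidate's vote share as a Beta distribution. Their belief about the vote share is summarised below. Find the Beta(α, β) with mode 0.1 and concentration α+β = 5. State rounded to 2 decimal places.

α = 1.30, β = 3.70

Since the density peak of Beta(α,β) is at (α−1)/(α+β−2),
α = 1 + 0.1(5−2) = 1.30 and β = 5 − 1.30 = 3.70.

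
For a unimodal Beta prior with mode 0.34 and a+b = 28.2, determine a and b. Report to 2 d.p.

a = 9.91, b = 18.29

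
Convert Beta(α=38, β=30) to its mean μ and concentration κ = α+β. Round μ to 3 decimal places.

μ = 0.559, κ = 68

κ = α+β = 38+30 = 68; μ = α/κ = 38/68 = 0.559.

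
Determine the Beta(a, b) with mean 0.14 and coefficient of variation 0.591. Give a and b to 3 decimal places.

a = 2.322, b = 14.265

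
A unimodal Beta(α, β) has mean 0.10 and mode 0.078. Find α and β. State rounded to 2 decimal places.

α = 3.84, β = 34.53

Let s = α+β. Mean gives α = μs = 0.10s; mode gives (α−1)/(s−2) = 0.078.
Substituting: 0.10s − 1 = 0.078(s−2) = 0.078s − 0.156, so 0.022s = 0.844 and s = 38.3636.
Then α = 0.10×38.3636 = 3.84 and β = s−α = 34.53.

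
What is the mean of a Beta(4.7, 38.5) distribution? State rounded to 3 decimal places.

0.109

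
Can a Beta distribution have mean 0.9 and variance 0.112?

For any Beta, Var(X) < E[X]·(1−E[X]).
Here μ(1−μ) = 0.9×0.1 = 0.09, and 0.112 ≥ 0.09.

No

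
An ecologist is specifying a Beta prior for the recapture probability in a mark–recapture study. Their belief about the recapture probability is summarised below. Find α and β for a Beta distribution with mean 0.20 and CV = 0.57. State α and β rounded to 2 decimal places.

Var = (CV·μ)² = (0.57×0.20)² = 0.012996.
α+β = μ(1−μ)/Var − 1 = 0.1600/0.012996 − 1 = 11.3115.
Thus α = 0.20·11.3115 = 2.26 and β = 0.80·11.3115 = 9.05.

α = 2.26, β = 9.05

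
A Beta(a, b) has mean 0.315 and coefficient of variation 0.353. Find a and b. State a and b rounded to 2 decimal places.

a = 5.18, b = 11.27

Var = (CV·μ)² = (0.353×0.315)² = 0.012364.
a+b = μ(1−μ)/Var − 1 = 0.215775/0.012364 − 1 = 16.4514.
Thus a = 0.315·16.4514 = 5.18 and b = 0.685·16.4514 = 11.27.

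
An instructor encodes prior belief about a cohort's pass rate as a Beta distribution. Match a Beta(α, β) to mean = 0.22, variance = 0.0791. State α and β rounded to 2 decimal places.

α = 0.26, β = 0.91

Let s = α+β. The Beta variance is μ(1−μ)/(s+1).
So s+1 = μ(1−μ)/σ² = (0.22×0.78)/0.0791 = 0.1716/0.0791 = 2.1694, giving s = 1.1694.
Then α = μs = 0.22×1.1694 = 0.26 and β = (1−μ)s = 0.78×1.1694 = 0.91.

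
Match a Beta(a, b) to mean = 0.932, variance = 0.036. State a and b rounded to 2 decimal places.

a = 0.71, b = 0.05

Write ν = a+b; then a = μν and Var = μ(1−μ)/(ν+1).
ν = μ(1−μ)/Var − 1 = 0.063376/0.036 − 1 = 0.7604.
a = 0.932·0.7604 = 0.71, b = 0.068·0.7604 = 0.05.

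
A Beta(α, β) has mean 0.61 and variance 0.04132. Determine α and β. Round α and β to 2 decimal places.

α = 2.90, β = 1.86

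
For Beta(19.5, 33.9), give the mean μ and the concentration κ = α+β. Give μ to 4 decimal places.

κ = α+β = 19.5+33.9 = 53.4; μ = α/κ = 19.5/53.4 = 0.3652.

μ = 0.3652, κ = 53.4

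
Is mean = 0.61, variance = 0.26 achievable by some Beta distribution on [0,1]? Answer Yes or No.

The Beta variance bound is σ² < μ(1−μ).
Here μ(1−μ) = 0.61×0.39 = 0.2379, and 0.26 ≥ 0.2379.

No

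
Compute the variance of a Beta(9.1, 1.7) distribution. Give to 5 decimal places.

α+β = 10.8 and αβ = 15.47, so Var = αβ/[(α+β)²(α+β+1)] = 15.47/1376.352 = 0.01124.

0.01124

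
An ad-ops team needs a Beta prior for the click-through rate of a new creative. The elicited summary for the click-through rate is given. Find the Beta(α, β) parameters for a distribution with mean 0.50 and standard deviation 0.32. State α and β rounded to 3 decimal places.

α = 0.721, β = 0.721

First σ² = 0.1024. Setting α = μn, β = (1−μ)n with n = α+β,
μ(1−μ)/(n+1) = 0.1024 ⇒ n+1 = 0.2500/0.1024 = 2.4414 ⇒ n = 1.4414.
Hence α = 0.50×1.4414 = 0.721, β = 0.50×1.4414 = 0.721.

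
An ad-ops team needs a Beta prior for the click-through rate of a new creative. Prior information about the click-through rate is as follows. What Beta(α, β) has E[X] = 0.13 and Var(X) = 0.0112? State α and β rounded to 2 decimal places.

Let s = α+β. The Beta variance is μ(1−μ)/(s+1).
So s+1 = μ(1−μ)/σ² = (0.13×0.87)/0.0112 = 0.1131/0.0112 = 10.0982, giving s = 9.0982.
Then α = μs = 0.13×9.0982 = 1.18 and β = (1−μ)s = 0.87×9.0982 = 7.92.

α = 1.18, β = 7.92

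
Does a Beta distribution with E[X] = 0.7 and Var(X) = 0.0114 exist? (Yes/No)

Yes

For any Beta, Var(X) < E[X]·(1−E[X]).
Here μ(1−μ) = 0.7×0.3 = 0.21, and 0.0114 < 0.21.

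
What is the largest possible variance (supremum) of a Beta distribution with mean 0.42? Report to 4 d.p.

0.2436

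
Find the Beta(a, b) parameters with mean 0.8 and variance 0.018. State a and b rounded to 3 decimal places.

a = 6.311, b = 1.578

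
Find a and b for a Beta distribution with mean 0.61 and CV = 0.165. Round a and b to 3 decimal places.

a = 13.715, b = 8.769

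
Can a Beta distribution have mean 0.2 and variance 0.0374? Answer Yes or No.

Yes

A Beta with mean μ has variance μ(1−μ)/(α+β+1) < μ(1−μ).
Here μ(1−μ) = 0.2×0.8 = 0.16, and 0.0374 < 0.16.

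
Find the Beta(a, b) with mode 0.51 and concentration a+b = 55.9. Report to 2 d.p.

a = 28.49, b = 27.41

For a,b>1 the mode is (a−1)/(a+b−2), so a = mode·(κ−2)+1 = 0.51×53.9+1 = 28.49.
And b = (1−mode)·(κ−2)+1 = 0.49×53.9+1 = 27.41.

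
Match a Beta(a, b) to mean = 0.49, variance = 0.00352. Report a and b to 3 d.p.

a = 34.297, b = 35.697

Let s = a+b. The Beta variance is μ(1−μ)/(s+1).
So s+1 = μ(1−μ)/σ² = (0.49×0.51)/0.00352 = 0.2499/0.00352 = 70.9943, giving s = 69.9943.
Then a = μs = 0.49×69.9943 = 34.297 and b = (1−μ)s = 0.51×69.9943 = 35.697.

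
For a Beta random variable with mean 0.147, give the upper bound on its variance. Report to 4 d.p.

0.1254

Var = μ(1−μ)/(α+β+1), which approaches μ(1−μ) as α+β → 0.
So the supremum is μ(1−μ) = 0.147×0.853 = 0.1254.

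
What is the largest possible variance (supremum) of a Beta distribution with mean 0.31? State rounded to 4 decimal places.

0.2139

Var = μ(1−μ)/(α+β+1), which approaches μ(1−μ) as α+β → 0.
So the supremum is μ(1−μ) = 0.31×0.69 = 0.2139.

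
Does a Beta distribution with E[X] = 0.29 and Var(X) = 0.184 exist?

Yes

For any Beta, Var(X) < E[X]·(1−E[X]).
Here μ(1−μ) = 0.29×0.71 = 0.2059, and 0.184 < 0.2059.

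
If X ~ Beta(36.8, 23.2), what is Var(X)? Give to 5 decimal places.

0.00389

α+β = 60.0 and αβ = 853.76, so Var = αβ/[(α+β)²(α+β+1)] = 853.76/219600.000 = 0.00389.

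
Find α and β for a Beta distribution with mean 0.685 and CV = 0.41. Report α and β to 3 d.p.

α = 1.189, β = 0.547

σ = CV·μ = 0.41×0.685 = 0.28085, so σ² = 0.078877.
s+1 = μ(1−μ)/σ² = 0.215775/0.078877 = 2.7356, so s = α+β = 1.7356.
α = μs = 1.189, β = (1−μ)s = 0.547.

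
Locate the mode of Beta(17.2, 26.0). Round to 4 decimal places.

The density x^(α−1)(1−x)^(β−1) is maximised at (α−1)/(α+β−2) = 16.2/41.2 = 0.3932.

0.3932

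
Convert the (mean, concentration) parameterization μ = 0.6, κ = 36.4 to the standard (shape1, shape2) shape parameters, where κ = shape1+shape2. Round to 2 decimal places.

shape1 = μκ = 0.6×36.4 = 21.84 and shape2 = (1−μ)κ = 0.4×36.4 = 14.56.

shape1 = 21.84, shape2 = 14.56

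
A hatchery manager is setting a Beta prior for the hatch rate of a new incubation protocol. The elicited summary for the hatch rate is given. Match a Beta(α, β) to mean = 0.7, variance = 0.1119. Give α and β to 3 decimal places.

α = 0.614, β = 0.263

By moment matching, α+β = μ(1−μ)/σ² − 1 = (0.7·0.3)/0.1119 − 1 = 1.8767 − 1 = 0.8767.
Since α/(α+β) = μ, α = 0.7·0.8767 = 0.614 and β = 0.3·0.8767 = 0.263.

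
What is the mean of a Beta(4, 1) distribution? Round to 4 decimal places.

0.8000

The Beta mean is α/(α+β) = 4/(4+1) = 0.8000.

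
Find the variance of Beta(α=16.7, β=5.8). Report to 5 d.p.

0.00814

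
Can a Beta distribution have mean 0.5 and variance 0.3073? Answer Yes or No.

No

The Beta variance bound is σ² < μ(1−μ).
Here μ(1−μ) = 0.5×0.5 = 0.25, and 0.3073 ≥ 0.25.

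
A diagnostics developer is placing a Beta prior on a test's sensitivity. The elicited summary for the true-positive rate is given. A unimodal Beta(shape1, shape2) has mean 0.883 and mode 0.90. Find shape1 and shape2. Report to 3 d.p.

shape1 = 41.553, shape2 = 5.506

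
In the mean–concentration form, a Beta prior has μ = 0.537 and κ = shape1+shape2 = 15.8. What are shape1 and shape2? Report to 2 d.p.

Split κ in proportion μ : (1−μ): shape1 = 0.537·15.8 = 8.48, shape2 = 15.8 − 8.48 = 7.32.

shape1 = 8.48, shape2 = 7.32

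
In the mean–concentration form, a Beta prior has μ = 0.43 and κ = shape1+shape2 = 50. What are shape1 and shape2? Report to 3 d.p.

shape1 = 21.500, shape2 = 28.500

Split κ in proportion μ : (1−μ): shape1 = 0.43·50 = 21.500, shape2 = 50 − 21.500 = 28.500.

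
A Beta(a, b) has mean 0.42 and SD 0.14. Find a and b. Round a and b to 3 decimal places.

First σ² = 0.0196. Setting a = μn, b = (1−μ)n with n = a+b,
μ(1−μ)/(n+1) = 0.0196 ⇒ n+1 = 0.2436/0.0196 = 12.4286 ⇒ n = 11.4286.
Hence a = 0.42×11.4286 = 4.800, b = 0.58×11.4286 = 6.629.

a = 4.800, b = 6.629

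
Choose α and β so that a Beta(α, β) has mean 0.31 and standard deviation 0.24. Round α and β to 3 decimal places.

Variance = 0.24² = 0.0576. The moment-matching identity α+β = μ(1−μ)/Var − 1 gives
α+β = 0.2139/0.0576 − 1 = 2.7135, so α = μ·2.7135 = 0.841 and β = (1−μ)·2.7135 = 1.872.

α = 0.841, β = 1.872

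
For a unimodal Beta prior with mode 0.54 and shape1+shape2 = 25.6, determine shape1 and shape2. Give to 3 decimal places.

shape1 = 13.744, shape2 = 11.856

Mode = (shape1−1)/(κ−2) with κ = shape1+shape2, so shape1−1 = 0.54·23.6 = 12.744.
shape1 = 13.744; shape2 = κ − shape1 = 11.856.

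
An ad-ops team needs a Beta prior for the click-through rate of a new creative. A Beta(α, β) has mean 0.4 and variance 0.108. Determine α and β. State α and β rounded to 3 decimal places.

α = 0.489, β = 0.733

Write ν = α+β; then α = μν and Var = μ(1−μ)/(ν+1).
ν = μ(1−μ)/Var − 1 = 0.24/0.108 − 1 = 1.2222.
α = 0.4·1.2222 = 0.489, β = 0.6·1.2222 = 0.733.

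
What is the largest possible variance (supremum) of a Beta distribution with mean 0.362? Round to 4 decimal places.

0.2310

For fixed mean μ the Beta variance is μ(1−μ)/(α+β+1), increasing as α+β decreases.
Its least upper bound (not attained) is μ(1−μ) = 0.362·0.638 = 0.2310.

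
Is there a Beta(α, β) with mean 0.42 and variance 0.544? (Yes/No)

The Beta variance bound is σ² < μ(1−μ).
Here μ(1−μ) = 0.42×0.58 = 0.2436, and 0.544 ≥ 0.2436.

No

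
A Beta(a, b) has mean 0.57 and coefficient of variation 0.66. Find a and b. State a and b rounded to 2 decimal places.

a = 0.42, b = 0.31

σ = CV·μ = 0.66×0.57 = 0.37620, so σ² = 0.141526.
s+1 = μ(1−μ)/σ² = 0.2451/0.141526 = 1.7318, so s = a+b = 0.7318.
a = μs = 0.42, b = (1−μ)s = 0.31.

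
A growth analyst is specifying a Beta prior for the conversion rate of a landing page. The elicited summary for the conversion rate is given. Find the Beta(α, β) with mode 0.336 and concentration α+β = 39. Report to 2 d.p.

α = 13.43, β = 25.57

Mode = (α−1)/(κ−2) with κ = α+β, so α−1 = 0.336·37 = 12.43.
α = 13.43; β = κ − α = 25.57.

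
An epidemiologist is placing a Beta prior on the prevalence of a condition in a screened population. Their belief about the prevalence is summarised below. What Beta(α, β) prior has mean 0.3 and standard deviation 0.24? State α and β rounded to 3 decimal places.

σ² = 0.24² = 0.0576.
With s = α+β, Var = μ(1−μ)/(s+1), so s+1 = (0.3×0.7)/0.0576 = 3.6458 and s = 2.6458.
α = μs = 0.794, β = (1−μ)s = 1.852.

α = 0.794, β = 1.852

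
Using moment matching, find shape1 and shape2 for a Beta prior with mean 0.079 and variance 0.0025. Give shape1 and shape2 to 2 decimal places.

By moment matching, shape1+shape2 = μ(1−μ)/σ² − 1 = (0.079·0.921)/0.0025 − 1 = 29.1036 − 1 = 28.1036.
Since shape1/(shape1+shape2) = μ, shape1 = 0.079·28.1036 = 2.22 and shape2 = 0.921·28.1036 = 25.88.

shape1 = 2.22, shape2 = 25.88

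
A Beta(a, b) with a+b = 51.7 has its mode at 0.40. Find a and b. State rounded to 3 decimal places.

a = 20.880, b = 30.820

For a,b>1 the mode is (a−1)/(a+b−2), so a = mode·(κ−2)+1 = 0.40×49.7+1 = 20.880.
And b = (1−mode)·(κ−2)+1 = 0.60×49.7+1 = 30.820.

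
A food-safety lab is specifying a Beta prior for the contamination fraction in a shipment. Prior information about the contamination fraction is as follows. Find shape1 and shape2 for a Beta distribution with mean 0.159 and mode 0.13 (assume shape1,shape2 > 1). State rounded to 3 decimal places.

Let s = shape1+shape2. Mean gives shape1 = μs = 0.159s; mode gives (shape1−1)/(s−2) = 0.13.
Substituting: 0.159s − 1 = 0.13(s−2) = 0.13s − 0.26, so 0.029s = 0.74 and s = 25.5172.
Then shape1 = 0.159×25.5172 = 4.057 and shape2 = s−shape1 = 21.460.

shape1 = 4.057, shape2 = 21.460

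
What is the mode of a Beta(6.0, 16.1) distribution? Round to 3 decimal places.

0.249

The density x^(α−1)(1−x)^(β−1) is maximised at (α−1)/(α+β−2) = 5.0/20.1 = 0.249.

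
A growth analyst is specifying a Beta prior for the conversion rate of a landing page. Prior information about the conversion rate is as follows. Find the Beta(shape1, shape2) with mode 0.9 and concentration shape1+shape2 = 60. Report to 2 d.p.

Since the density peak of Beta(shape1,shape2) is at (shape1−1)/(shape1+shape2−2),
shape1 = 1 + 0.9(60−2) = 53.20 and shape2 = 60 − 53.20 = 6.80.

shape1 = 53.20, shape2 = 6.80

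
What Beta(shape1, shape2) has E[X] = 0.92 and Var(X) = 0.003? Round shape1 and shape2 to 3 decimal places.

shape1 = 21.651, shape2 = 1.883

Write ν = shape1+shape2; then shape1 = μν and Var = μ(1−μ)/(ν+1).
ν = μ(1−μ)/Var − 1 = 0.0736/0.003 − 1 = 23.5333.
shape1 = 0.92·23.5333 = 21.651, shape2 = 0.08·23.5333 = 1.883.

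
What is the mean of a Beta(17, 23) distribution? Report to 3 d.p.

0.425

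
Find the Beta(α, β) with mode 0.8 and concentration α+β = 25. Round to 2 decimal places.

Mode = (α−1)/(κ−2) with κ = α+β, so α−1 = 0.8·23 = 18.40.
α = 19.40; β = κ − α = 5.60.

α = 19.40, β = 5.60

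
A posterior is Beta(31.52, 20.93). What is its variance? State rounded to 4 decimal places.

μ = 31.52/52.45 = 0.600953; Var = μ(1−μ)/(α+β+1) = 0.2398084/53.45 = 0.0045.

0.0045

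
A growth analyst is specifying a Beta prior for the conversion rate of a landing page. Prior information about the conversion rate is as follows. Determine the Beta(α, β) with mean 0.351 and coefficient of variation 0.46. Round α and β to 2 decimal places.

α = 2.72, β = 5.02

σ = CV·μ = 0.46×0.351 = 0.16146, so σ² = 0.026069.
s+1 = μ(1−μ)/σ² = 0.227799/0.026069 = 8.7382, so s = α+β = 7.7382.
α = μs = 2.72, β = (1−μ)s = 5.02.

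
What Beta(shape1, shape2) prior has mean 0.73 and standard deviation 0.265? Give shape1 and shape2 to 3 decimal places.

shape1 = 1.319, shape2 = 0.488

σ² = 0.265² = 0.070225.
With s = shape1+shape2, Var = μ(1−μ)/(s+1), so s+1 = (0.73×0.27)/0.070225 = 2.8067 and s = 1.8067.
shape1 = μs = 1.319, shape2 = (1−μ)s = 0.488.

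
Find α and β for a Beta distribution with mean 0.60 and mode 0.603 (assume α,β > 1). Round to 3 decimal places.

With s = α+β: μ = α/s and mode = (α−1)/(s−2). Eliminating α = μs,
μs − 1 = m(s−2) ⇒ s(μ−m) = 1−2m ⇒ s = -0.206/-0.003 = 68.6667.
So α = μs = 41.200, β = (1−μ)s = 27.467.

α = 41.200, β = 27.467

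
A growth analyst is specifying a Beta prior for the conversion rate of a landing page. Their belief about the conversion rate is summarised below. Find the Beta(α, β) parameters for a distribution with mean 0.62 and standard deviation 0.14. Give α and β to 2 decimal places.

α = 6.83, β = 4.19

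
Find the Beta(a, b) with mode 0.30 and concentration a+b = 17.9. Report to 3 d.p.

a = 5.770, b = 12.130

Since the density peak of Beta(a,b) is at (a−1)/(a+b−2),
a = 1 + 0.30(17.9−2) = 5.770 and b = 17.9 − 5.770 = 12.130.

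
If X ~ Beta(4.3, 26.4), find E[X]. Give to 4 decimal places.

E[X] = α/(α+β) = 4.3/30.7 = 0.1401.

0.1401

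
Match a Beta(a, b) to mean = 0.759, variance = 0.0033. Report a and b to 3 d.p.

Let s = a+b. The Beta variance is μ(1−μ)/(s+1).
So s+1 = μ(1−μ)/σ² = (0.759×0.241)/0.0033 = 0.182919/0.0033 = 55.4300, giving s = 54.4300.
Then a = μs = 0.759×54.4300 = 41.312 and b = (1−μ)s = 0.241×54.4300 = 13.118.

a = 41.312, b = 13.118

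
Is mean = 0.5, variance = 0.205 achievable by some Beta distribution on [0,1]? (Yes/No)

The Beta variance bound is σ² < μ(1−μ).
Here μ(1−μ) = 0.5×0.5 = 0.25, and 0.205 < 0.25.

Yes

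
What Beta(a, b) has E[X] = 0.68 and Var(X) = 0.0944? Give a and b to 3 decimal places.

By moment matching, a+b = μ(1−μ)/σ² − 1 = (0.68·0.32)/0.0944 − 1 = 2.3051 − 1 = 1.3051.
Since a/(a+b) = μ, a = 0.68·1.3051 = 0.887 and b = 0.32·1.3051 = 0.418.

a = 0.887, b = 0.418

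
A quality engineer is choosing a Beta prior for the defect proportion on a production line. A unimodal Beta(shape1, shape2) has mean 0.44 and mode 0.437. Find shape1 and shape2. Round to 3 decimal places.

shape1 = 18.480, shape2 = 23.520

With s = shape1+shape2: μ = shape1/s and mode = (shape1−1)/(s−2). Eliminating shape1 = μs,
μs − 1 = m(s−2) ⇒ s(μ−m) = 1−2m ⇒ s = 0.126/0.003 = 42.0000.
So shape1 = μs = 18.480, shape2 = (1−μ)s = 23.520.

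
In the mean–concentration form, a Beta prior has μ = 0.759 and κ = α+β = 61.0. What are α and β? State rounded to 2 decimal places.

α = 46.30, β = 14.70

Split κ in proportion μ : (1−μ): α = 0.759·61.0 = 46.30, β = 61.0 − 46.30 = 14.70.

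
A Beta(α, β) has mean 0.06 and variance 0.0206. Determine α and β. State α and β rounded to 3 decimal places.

α = 0.104, β = 1.634

Let s = α+β. The Beta variance is μ(1−μ)/(s+1).
So s+1 = μ(1−μ)/σ² = (0.06×0.94)/0.0206 = 0.0564/0.0206 = 2.7379, giving s = 1.7379.
Then α = μs = 0.06×1.7379 = 0.104 and β = (1−μ)s = 0.94×1.7379 = 1.634.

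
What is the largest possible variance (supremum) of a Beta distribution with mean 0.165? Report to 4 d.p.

0.1378

For fixed mean μ the Beta variance is μ(1−μ)/(α+β+1), increasing as α+β decreases.
Its least upper bound (not attained) is μ(1−μ) = 0.165·0.835 = 0.1378.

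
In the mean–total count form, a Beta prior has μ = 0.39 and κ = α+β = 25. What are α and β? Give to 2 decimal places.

α = 9.75, β = 15.25

Split κ in proportion μ : (1−μ): α = 0.39·25 = 9.75, β = 25 − 9.75 = 15.25.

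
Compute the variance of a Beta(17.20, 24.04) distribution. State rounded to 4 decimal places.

0.0058

Var = αβ/[(α+β)²(α+β+1)] = (17.20×24.04)/(41.24²×42.24) = 413.4880/71839.156224 = 0.0058.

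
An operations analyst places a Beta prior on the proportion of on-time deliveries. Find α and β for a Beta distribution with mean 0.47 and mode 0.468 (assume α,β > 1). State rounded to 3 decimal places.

α = 15.040, β = 16.960

Let s = α+β. Mean gives α = μs = 0.47s; mode gives (α−1)/(s−2) = 0.468.
Substituting: 0.47s − 1 = 0.468(s−2) = 0.468s − 0.936, so 0.002s = 0.064 and s = 32.0000.
Then α = 0.47×32.0000 = 15.040 and β = s−α = 16.960.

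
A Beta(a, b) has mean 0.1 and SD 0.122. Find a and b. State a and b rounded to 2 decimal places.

Variance = 0.122² = 0.014884. The moment-matching identity a+b = μ(1−μ)/Var − 1 gives
a+b = 0.09/0.014884 − 1 = 5.0468, so a = μ·5.0468 = 0.50 and b = (1−μ)·5.0468 = 4.54.

a = 0.50, b = 4.54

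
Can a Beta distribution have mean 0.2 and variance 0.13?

Yes

The Beta variance bound is σ² < μ(1−μ).
Here μ(1−μ) = 0.2×0.8 = 0.16, and 0.13 < 0.16.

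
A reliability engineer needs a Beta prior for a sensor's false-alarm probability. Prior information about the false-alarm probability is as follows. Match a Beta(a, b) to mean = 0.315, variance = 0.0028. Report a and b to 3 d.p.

By moment matching, a+b = μ(1−μ)/σ² − 1 = (0.315·0.685)/0.0028 − 1 = 77.0625 − 1 = 76.0625.
Since a/(a+b) = μ, a = 0.315·76.0625 = 23.960 and b = 0.685·76.0625 = 52.103.

a = 23.960, b = 52.103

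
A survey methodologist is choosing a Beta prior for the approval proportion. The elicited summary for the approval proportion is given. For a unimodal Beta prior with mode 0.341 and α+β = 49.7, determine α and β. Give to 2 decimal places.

Mode = (α−1)/(κ−2) with κ = α+β, so α−1 = 0.341·47.7 = 16.27.
α = 17.27; β = κ − α = 32.43.

α = 17.27, β = 32.43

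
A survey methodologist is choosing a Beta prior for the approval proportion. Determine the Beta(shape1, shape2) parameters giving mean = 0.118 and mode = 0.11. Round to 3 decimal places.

shape1 = 11.505, shape2 = 85.995

Let s = shape1+shape2. Mean gives shape1 = μs = 0.118s; mode gives (shape1−1)/(s−2) = 0.11.
Substituting: 0.118s − 1 = 0.11(s−2) = 0.11s − 0.22, so 0.008s = 0.78 and s = 97.5000.
Then shape1 = 0.118×97.5000 = 11.505 and shape2 = s−shape1 = 85.995.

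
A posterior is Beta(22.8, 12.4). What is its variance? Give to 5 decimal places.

μ = 22.8/35.2 = 0.647727; Var = μ(1−μ)/(α+β+1) = 0.2281767/36.2 = 0.00630.

0.00630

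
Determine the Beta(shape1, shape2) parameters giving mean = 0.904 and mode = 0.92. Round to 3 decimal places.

With s = shape1+shape2: μ = shape1/s and mode = (shape1−1)/(s−2). Eliminating shape1 = μs,
μs − 1 = m(s−2) ⇒ s(μ−m) = 1−2m ⇒ s = -0.84/-0.016 = 52.5000.
So shape1 = μs = 47.460, shape2 = (1−μ)s = 5.040.

shape1 = 47.460, shape2 = 5.040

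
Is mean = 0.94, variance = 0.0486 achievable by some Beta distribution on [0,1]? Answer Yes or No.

Yes

The Beta variance bound is σ² < μ(1−μ).
Here μ(1−μ) = 0.94×0.06 = 0.0564, and 0.0486 < 0.0564.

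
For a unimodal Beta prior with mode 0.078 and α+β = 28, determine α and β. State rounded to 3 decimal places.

For α,β>1 the mode is (α−1)/(α+β−2), so α = mode·(κ−2)+1 = 0.078×26+1 = 3.028.
And β = (1−mode)·(κ−2)+1 = 0.922×26+1 = 24.972.

α = 3.028, β = 24.972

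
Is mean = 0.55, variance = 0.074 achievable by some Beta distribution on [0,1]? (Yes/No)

Yes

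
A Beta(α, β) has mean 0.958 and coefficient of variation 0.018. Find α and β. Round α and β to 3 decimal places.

Var = (CV·μ)² = (0.018×0.958)² = 0.000297.
α+β = μ(1−μ)/Var − 1 = 0.040236/0.000297 − 1 = 134.3128.
Thus α = 0.958·134.3128 = 128.672 and β = 0.042·134.3128 = 5.641.

α = 128.672, β = 5.641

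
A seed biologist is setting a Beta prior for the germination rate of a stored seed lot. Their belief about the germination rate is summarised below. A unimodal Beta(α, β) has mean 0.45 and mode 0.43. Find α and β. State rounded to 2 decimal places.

α = 3.15, β = 3.85

With s = α+β: μ = α/s and mode = (α−1)/(s−2). Eliminating α = μs,
μs − 1 = m(s−2) ⇒ s(μ−m) = 1−2m ⇒ s = 0.14/0.02 = 7.0000.
So α = μs = 3.15, β = (1−μ)s = 3.85.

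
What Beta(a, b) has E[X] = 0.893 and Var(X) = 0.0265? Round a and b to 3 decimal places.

Write ν = a+b; then a = μν and Var = μ(1−μ)/(ν+1).
ν = μ(1−μ)/Var − 1 = 0.095551/0.0265 − 1 = 2.6057.
a = 0.893·2.6057 = 2.327, b = 0.107·2.6057 = 0.279.

a = 2.327, b = 0.279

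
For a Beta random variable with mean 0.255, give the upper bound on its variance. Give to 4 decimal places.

0.1900

For fixed mean μ the Beta variance is μ(1−μ)/(α+β+1), increasing as α+β decreases.
Its least upper bound (not attained) is μ(1−μ) = 0.255·0.745 = 0.1900.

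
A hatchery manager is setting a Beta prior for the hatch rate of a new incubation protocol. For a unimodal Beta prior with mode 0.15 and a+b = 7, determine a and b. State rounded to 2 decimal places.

a = 1.75, b = 5.25

Since the density peak of Beta(a,b) is at (a−1)/(a+b−2),
a = 1 + 0.15(7−2) = 1.75 and b = 7 − 1.75 = 5.25.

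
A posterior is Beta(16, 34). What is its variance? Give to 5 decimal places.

α+β = 50 and αβ = 544, so Var = αβ/[(α+β)²(α+β+1)] = 544/127500 = 0.00427.

0.00427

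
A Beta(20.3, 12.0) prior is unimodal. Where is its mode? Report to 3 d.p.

With α,β > 1, mode = (α−1)/(α+β−2) = 19.3/30.3 = 0.637.

0.637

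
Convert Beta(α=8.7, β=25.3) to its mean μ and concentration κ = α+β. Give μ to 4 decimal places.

μ = 0.2559, κ = 34.0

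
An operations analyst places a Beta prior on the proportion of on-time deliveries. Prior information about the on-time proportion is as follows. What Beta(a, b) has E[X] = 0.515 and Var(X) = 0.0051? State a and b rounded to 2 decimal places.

a = 24.71, b = 23.27

By moment matching, a+b = μ(1−μ)/σ² − 1 = (0.515·0.485)/0.0051 − 1 = 48.9755 − 1 = 47.9755.
Since a/(a+b) = μ, a = 0.515·47.9755 = 24.71 and b = 0.485·47.9755 = 23.27.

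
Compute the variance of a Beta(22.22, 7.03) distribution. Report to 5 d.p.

0.00604

Var = αβ/[(α+β)²(α+β+1)] = (22.22×7.03)/(29.25²×30.25) = 156.2066/25880.765625 = 0.00604.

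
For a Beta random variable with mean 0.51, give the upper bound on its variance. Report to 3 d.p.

For fixed mean μ the Beta variance is μ(1−μ)/(α+β+1), increasing as α+β decreases.
Its least upper bound (not attained) is μ(1−μ) = 0.51·0.49 = 0.250.

0.250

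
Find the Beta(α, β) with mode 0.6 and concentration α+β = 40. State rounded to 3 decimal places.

Mode = (α−1)/(κ−2) with κ = α+β, so α−1 = 0.6·38 = 22.800.
α = 23.800; β = κ − α = 16.200.

α = 23.800, β = 16.200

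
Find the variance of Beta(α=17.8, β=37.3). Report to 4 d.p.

0.0039

Var = αβ/[(α+β)²(α+β+1)] = (17.8×37.3)/(55.1²×56.1) = 663.94/170320.161 = 0.0039.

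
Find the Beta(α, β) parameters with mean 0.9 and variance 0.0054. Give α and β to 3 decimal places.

α = 14.100, β = 1.567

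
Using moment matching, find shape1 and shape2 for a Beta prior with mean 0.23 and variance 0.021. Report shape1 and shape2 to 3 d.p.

shape1 = 1.710, shape2 = 5.724

Write ν = shape1+shape2; then shape1 = μν and Var = μ(1−μ)/(ν+1).
ν = μ(1−μ)/Var − 1 = 0.1771/0.021 − 1 = 7.4333.
shape1 = 0.23·7.4333 = 1.710, shape2 = 0.77·7.4333 = 5.724.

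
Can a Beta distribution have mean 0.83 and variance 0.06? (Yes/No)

Yes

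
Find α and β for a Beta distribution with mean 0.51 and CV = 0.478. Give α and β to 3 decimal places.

α = 1.635, β = 1.570

Var = (CV·μ)² = (0.478×0.51)² = 0.059429.
α+β = μ(1−μ)/Var − 1 = 0.2499/0.059429 − 1 = 3.2050.
Thus α = 0.51·3.2050 = 1.635 and β = 0.49·3.2050 = 1.570.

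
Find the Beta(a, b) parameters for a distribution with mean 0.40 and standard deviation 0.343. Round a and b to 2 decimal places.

a = 0.42, b = 0.62

σ² = 0.343² = 0.117649.
With s = a+b, Var = μ(1−μ)/(s+1), so s+1 = (0.40×0.60)/0.117649 = 2.0400 and s = 1.0400.
a = μs = 0.42, b = (1−μ)s = 0.62.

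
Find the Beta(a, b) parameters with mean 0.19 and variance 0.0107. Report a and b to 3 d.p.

a = 2.543, b = 10.840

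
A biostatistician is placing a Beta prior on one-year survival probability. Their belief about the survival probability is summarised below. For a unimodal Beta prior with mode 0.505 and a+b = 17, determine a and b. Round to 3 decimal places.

Mode = (a−1)/(κ−2) with κ = a+b, so a−1 = 0.505·15 = 7.575.
a = 8.575; b = κ − a = 8.425.

a = 8.575, b = 8.425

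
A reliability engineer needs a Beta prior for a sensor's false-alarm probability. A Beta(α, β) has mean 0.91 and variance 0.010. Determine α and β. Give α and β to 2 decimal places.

α = 6.54, β = 0.65

Let s = α+β. The Beta variance is μ(1−μ)/(s+1).
So s+1 = μ(1−μ)/σ² = (0.91×0.09)/0.010 = 0.0819/0.010 = 8.1900, giving s = 7.1900.
Then α = μs = 0.91×7.1900 = 6.54 and β = (1−μ)s = 0.09×7.1900 = 0.65.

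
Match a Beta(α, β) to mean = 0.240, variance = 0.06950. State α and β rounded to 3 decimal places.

Write ν = α+β; then α = μν and Var = μ(1−μ)/(ν+1).
ν = μ(1−μ)/Var − 1 = 0.182400/0.06950 − 1 = 1.6245.
α = 0.240·1.6245 = 0.390, β = 0.760·1.6245 = 1.235.

α = 0.390, β = 1.235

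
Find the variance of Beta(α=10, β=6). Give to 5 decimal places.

0.01379

α+β = 16 and αβ = 60, so Var = αβ/[(α+β)²(α+β+1)] = 60/4352 = 0.01379.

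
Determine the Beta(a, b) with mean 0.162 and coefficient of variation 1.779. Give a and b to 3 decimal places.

Var = (CV·μ)² = (1.779×0.162)² = 0.083058.
a+b = μ(1−μ)/Var − 1 = 0.135756/0.083058 − 1 = 0.6345.
Thus a = 0.162·0.6345 = 0.103 and b = 0.838·0.6345 = 0.532.

a = 0.103, b = 0.532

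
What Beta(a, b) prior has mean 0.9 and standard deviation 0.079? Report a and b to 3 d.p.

a = 12.079, b = 1.342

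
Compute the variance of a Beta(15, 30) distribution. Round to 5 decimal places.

μ = 15/45 = 0.333333; Var = μ(1−μ)/(α+β+1) = 0.2222222/46 = 0.00483.

0.00483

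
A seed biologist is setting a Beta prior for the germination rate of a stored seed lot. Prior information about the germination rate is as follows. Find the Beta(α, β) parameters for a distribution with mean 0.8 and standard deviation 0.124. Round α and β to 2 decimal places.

α = 7.52, β = 1.88

σ² = 0.124² = 0.015376.
With s = α+β, Var = μ(1−μ)/(s+1), so s+1 = (0.8×0.2)/0.015376 = 10.4058 and s = 9.4058.
α = μs = 7.52, β = (1−μ)s = 1.88.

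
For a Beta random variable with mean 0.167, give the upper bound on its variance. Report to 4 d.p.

For fixed mean μ the Beta variance is μ(1−μ)/(α+β+1), increasing as α+β decreases.
Its least upper bound (not attained) is μ(1−μ) = 0.167·0.833 = 0.1391.

0.1391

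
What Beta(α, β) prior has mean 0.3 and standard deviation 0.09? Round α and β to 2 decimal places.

α = 7.48, β = 17.45

First σ² = 0.0081. Setting α = μn, β = (1−μ)n with n = α+β,
μ(1−μ)/(n+1) = 0.0081 ⇒ n+1 = 0.21/0.0081 = 25.9259 ⇒ n = 24.9259.
Hence α = 0.3×24.9259 = 7.48, β = 0.7×24.9259 = 17.45.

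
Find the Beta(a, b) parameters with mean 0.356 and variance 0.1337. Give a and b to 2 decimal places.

a = 0.25, b = 0.46

Write ν = a+b; then a = μν and Var = μ(1−μ)/(ν+1).
ν = μ(1−μ)/Var − 1 = 0.229264/0.1337 − 1 = 0.7148.
a = 0.356·0.7148 = 0.25, b = 0.644·0.7148 = 0.46.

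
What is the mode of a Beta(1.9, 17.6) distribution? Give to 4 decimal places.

With α,β > 1, mode = (α−1)/(α+β−2) = 0.9/17.5 = 0.0514.

0.0514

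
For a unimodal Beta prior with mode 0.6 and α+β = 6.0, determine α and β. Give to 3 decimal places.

Mode = (α−1)/(κ−2) with κ = α+β, so α−1 = 0.6·4.0 = 2.400.
α = 3.400; β = κ − α = 2.600.

α = 3.400, β = 2.600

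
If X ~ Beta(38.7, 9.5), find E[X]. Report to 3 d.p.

The Beta mean is α/(α+β) = 38.7/(38.7+9.5) = 0.803.

0.803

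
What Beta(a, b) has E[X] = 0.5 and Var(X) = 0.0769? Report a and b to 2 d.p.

Write ν = a+b; then a = μν and Var = μ(1−μ)/(ν+1).
ν = μ(1−μ)/Var − 1 = 0.25/0.0769 − 1 = 2.2510.
a = 0.5·2.2510 = 1.13, b = 0.5·2.2510 = 1.13.

a = 1.13, b = 1.13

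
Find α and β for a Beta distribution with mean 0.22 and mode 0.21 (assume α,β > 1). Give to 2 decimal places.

α = 12.76, β = 45.24

Let s = α+β. Mean gives α = μs = 0.22s; mode gives (α−1)/(s−2) = 0.21.
Substituting: 0.22s − 1 = 0.21(s−2) = 0.21s − 0.42, so 0.01s = 0.58 and s = 58.0000.
Then α = 0.22×58.0000 = 12.76 and β = s−α = 45.24.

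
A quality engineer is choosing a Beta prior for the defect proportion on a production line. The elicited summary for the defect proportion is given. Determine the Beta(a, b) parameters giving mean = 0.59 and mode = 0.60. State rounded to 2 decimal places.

With s = a+b: μ = a/s and mode = (a−1)/(s−2). Eliminating a = μs,
μs − 1 = m(s−2) ⇒ s(μ−m) = 1−2m ⇒ s = -0.20/-0.01 = 20.0000.
So a = μs = 11.80, b = (1−μ)s = 8.20.

a = 11.80, b = 8.20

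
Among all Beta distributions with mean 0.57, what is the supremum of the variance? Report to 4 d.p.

0.2451

Var = μ(1−μ)/(α+β+1), which approaches μ(1−μ) as α+β → 0.
So the supremum is μ(1−μ) = 0.57×0.43 = 0.2451.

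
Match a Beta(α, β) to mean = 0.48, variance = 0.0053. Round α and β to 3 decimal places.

Let s = α+β. The Beta variance is μ(1−μ)/(s+1).
So s+1 = μ(1−μ)/σ² = (0.48×0.52)/0.0053 = 0.2496/0.0053 = 47.0943, giving s = 46.0943.
Then α = μs = 0.48×46.0943 = 22.125 and β = (1−μ)s = 0.52×46.0943 = 23.969.

α = 22.125, β = 23.969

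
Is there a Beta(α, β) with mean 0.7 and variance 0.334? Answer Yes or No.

A Beta with mean μ has variance μ(1−μ)/(α+β+1) < μ(1−μ).
Here μ(1−μ) = 0.7×0.3 = 0.21, and 0.334 ≥ 0.21.

No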